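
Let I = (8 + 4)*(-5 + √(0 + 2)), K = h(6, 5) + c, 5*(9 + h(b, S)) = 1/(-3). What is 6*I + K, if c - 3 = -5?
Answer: -5566/15 + 72*√2 ≈ -269.24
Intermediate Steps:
h(b, S) = -136/15 (h(b, S) = -9 + (1/(-3))/5 = -9 + (1*(-⅓))/5 = -9 + (⅕)*(-⅓) = -9 - 1/15 = -136/15)
c = -2 (c = 3 - 5 = -2)
K = -166/15 (K = -136/15 - 2 = -166/15 ≈ -11.067)
I = -60 + 12*√2 (I = 12*(-5 + √2) = -60 + 12*√2 ≈ -43.029)
6*I + K = 6*(-60 + 12*√2) - 166/15 = (-360 + 72*√2) - 166/15 = -5566/15 + 72*√2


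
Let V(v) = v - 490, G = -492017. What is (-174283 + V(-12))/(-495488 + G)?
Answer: 34957/197501 ≈ 0.17700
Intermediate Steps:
V(v) = -490 + v
(-174283 + V(-12))/(-495488 + G) = (-174283 + (-490 - 12))/(-495488 - 492017) = (-174283 - 502)/(-987505) = -174785*(-1/987505) = 34957/197501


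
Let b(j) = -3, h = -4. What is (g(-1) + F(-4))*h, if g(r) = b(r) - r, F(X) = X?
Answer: 24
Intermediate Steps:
g(r) = -3 - r
(g(-1) + F(-4))*h = ((-3 - 1*(-1)) - 4)*(-4) = ((-3 + 1) - 4)*(-4) = (-2 - 4)*(-4) = -6*(-4) = 24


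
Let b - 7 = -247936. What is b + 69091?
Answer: -178838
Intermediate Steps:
b = -247929 (b = 7 - 247936 = -247929)
b + 69091 = -247929 + 69091 = -178838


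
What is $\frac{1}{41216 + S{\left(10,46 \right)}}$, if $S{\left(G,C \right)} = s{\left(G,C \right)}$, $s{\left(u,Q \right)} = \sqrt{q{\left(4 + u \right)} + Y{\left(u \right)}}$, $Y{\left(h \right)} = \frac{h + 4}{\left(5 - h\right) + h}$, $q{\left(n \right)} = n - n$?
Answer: $\frac{14720}{606699519} - \frac{\sqrt{70}}{8493793266} \approx 2.4261 \cdot 10^{-5}$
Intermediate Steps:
$q{\left(n \right)} = 0$
$Y{\left(h \right)} = \frac{4}{5} + \frac{h}{5}$ ($Y{\left(h \right)} = \frac{4 + h}{5} = \left(4 + h\right) \frac{1}{5} = \frac{4}{5} + \frac{h}{5}$)
$s{\left(u,Q \right)} = \sqrt{\frac{4}{5} + \frac{u}{5}}$ ($s{\left(u,Q \right)} = \sqrt{0 + \left(\frac{4}{5} + \frac{u}{5}\right)} = \sqrt{\frac{4}{5} + \frac{u}{5}}$)
$S{\left(G,C \right)} = \frac{\sqrt{20 + 5 G}}{5}$
$\frac{1}{41216 + S{\left(10,46 \right)}} = \frac{1}{41216 + \frac{\sqrt{20 + 5 \cdot 10}}{5}} = \frac{1}{41216 + \frac{\sqrt{20 + 50}}{5}} = \frac{1}{41216 + \frac{\sqrt{70}}{5}}$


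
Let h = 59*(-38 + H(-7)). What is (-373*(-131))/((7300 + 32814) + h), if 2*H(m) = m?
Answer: 97726/75331 ≈ 1.2973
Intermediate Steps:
H(m) = m/2
h = -4897/2 (h = 59*(-38 + (1/2)*(-7)) = 59*(-38 - 7/2) = 59*(-83/2) = -4897/2 ≈ -2448.5)
(-373*(-131))/((7300 + 32814) + h) = (-373*(-131))/((7300 + 32814) - 4897/2) = 48863/(40114 - 4897/2) = 48863/(75331/2) = 48863*(2/75331) = 97726/75331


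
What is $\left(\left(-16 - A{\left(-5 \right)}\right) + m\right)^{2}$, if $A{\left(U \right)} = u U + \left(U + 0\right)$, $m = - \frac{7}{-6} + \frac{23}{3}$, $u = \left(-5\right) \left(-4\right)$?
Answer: $\frac{344569}{36} \approx 9571.4$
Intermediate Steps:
$u = 20$
$m = \frac{53}{6}$ ($m = \left(-7\right) \left(- \frac{1}{6}\right) + 23 \cdot \frac{1}{3} = \frac{7}{6} + \frac{23}{3} = \frac{53}{6} \approx 8.8333$)
$A{\left(U \right)} = 21 U$ ($A{\left(U \right)} = 20 U + \left(U + 0\right) = 20 U + U = 21 U$)
$\left(\left(-16 - A{\left(-5 \right)}\right) + m\right)^{2} = \left(\left(-16 - 21 \left(-5\right)\right) + \frac{53}{6}\right)^{2} = \left(\left(-16 - -105\right) + \frac{53}{6}\right)^{2} = \left(\left(-16 + 105\right) + \frac{53}{6}\right)^{2} = \left(89 + \frac{53}{6}\right)^{2} = \left(\frac{587}{6}\right)^{2} = \frac{344569}{36}$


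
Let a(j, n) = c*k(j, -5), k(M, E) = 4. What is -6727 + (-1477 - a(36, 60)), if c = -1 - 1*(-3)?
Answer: -8212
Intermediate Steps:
c = 2 (c = -1 + 3 = 2)
a(j, n) = 8 (a(j, n) = 2*4 = 8)
-6727 + (-1477 - a(36, 60)) = -6727 + (-1477 - 1*8) = -6727 + (-1477 - 8) = -6727 - 1485 = -8212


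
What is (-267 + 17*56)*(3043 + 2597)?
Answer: 3863400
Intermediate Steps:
(-267 + 17*56)*(3043 + 2597) = (-267 + 952)*5640 = 685*5640 = 3863400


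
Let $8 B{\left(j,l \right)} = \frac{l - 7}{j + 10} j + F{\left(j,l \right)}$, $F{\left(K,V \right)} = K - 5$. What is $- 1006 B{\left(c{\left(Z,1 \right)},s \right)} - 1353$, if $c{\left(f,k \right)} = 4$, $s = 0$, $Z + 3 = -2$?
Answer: $- \frac{3903}{4} \approx -975.75$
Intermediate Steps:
$Z = -5$ ($Z = -3 - 2 = -5$)
$F{\left(K,V \right)} = -5 + K$
$B{\left(j,l \right)} = - \frac{5}{8} + \frac{j}{8} + \frac{j \left(-7 + l\right)}{8 \left(10 + j\right)}$ ($B{\left(j,l \right)} = \frac{\frac{l - 7}{j + 10} j + \left(-5 + j\right)}{8} = \frac{\frac{-7 + l}{10 + j} j + \left(-5 + j\right)}{8} = \frac{\frac{j \left(-7 + l\right)}{10 + j} + \left(-5 + j\right)}{8} = \frac{-5 + j + \frac{j \left(-7 + l\right)}{10 + j}}{8} = - \frac{5}{8} + \frac{j}{8} + \frac{j \left(-7 + l\right)}{8 \left(10 + j\right)}$)
$- 1006 B{\left(c{\left(Z,1 \right)},s \right)} - 1353 = - 1006 \frac{-50 + 4^{2} - 8 + 4 \cdot 0}{8 \left(10 + 4\right)} - 1353 = - 1006 \frac{-50 + 16 - 8 + 0}{8 \cdot 14} - 1353 = - 1006 \cdot \frac{1}{8} \cdot \frac{1}{14} \left(-42\right) - 1353 = \left(-1006\right) \left(- \frac{3}{8}\right) - 1353 = \frac{1509}{4} - 1353 = - \frac{3903}{4}$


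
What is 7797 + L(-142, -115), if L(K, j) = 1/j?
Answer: 896654/115 ≈ 7797.0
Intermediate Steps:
7797 + L(-142, -115) = 7797 + 1/(-115) = 7797 - 1/115 = 896654/115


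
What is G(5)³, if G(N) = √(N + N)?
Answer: 10*√10 ≈ 31.623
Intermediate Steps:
G(N) = √2*√N (G(N) = √(2*N) = √2*√N)
G(5)³ = (√2*√5)³ = (√10)³ = 10*√10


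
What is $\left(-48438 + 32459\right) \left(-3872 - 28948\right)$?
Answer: $524430780$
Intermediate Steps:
$\left(-48438 + 32459\right) \left(-3872 - 28948\right) = \left(-15979\right) \left(-32820\right) = 524430780$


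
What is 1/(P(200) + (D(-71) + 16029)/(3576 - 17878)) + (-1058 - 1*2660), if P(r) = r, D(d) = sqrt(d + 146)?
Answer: -15040119490670173/4045223192783 + 35755*sqrt(3)/4045223192783 ≈ -3718.0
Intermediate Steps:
D(d) = sqrt(146 + d)
1/(P(200) + (D(-71) + 16029)/(3576 - 17878)) + (-1058 - 1*2660) = 1/(200 + (sqrt(146 - 71) + 16029)/(3576 - 17878)) + (-1058 - 1*2660) = 1/(200 + (sqrt(75) + 16029)/(-14302)) + (-1058 - 2660) = 1/(200 + (5*sqrt(3) + 16029)*(-1/14302)) - 3718 = 1/(200 + (16029 + 5*sqrt(3))*(-1/14302)) - 3718 = 1/(200 + (-16029/14302 - 5*sqrt(3)/14302)) - 3718 = 1/(2844371/14302 - 5*sqrt(3)/14302) - 3718 = -3718 + 1/(2844371/14302 - 5*sqrt(3)/14302)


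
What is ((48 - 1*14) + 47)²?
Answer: 6561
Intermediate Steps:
((48 - 1*14) + 47)² = ((48 - 14) + 47)² = (34 + 47)² = 81² = 6561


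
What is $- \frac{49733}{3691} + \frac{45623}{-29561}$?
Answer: $- \frac{1638551706}{109109651} \approx -15.017$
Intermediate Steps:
$- \frac{49733}{3691} + \frac{45623}{-29561} = \left(-49733\right) \frac{1}{3691} + 45623 \left(- \frac{1}{29561}\right) = - \frac{49733}{3691} - \frac{45623}{29561} = - \frac{1638551706}{109109651}$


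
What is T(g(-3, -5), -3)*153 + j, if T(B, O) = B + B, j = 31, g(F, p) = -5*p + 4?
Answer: 8905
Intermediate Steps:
g(F, p) = 4 - 5*p
T(B, O) = 2*B
T(g(-3, -5), -3)*153 + j = (2*(4 - 5*(-5)))*153 + 31 = (2*(4 + 25))*153 + 31 = (2*29)*153 + 31 = 58*153 + 31 = 8874 + 31 = 8905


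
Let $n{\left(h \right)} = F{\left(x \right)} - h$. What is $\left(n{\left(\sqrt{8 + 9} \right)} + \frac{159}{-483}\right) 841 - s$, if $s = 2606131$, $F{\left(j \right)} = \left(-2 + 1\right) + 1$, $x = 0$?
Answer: $- \frac{419631664}{161} - 841 \sqrt{17} \approx -2.6099 \cdot 10^{6}$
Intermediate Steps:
$F{\left(j \right)} = 0$ ($F{\left(j \right)} = -1 + 1 = 0$)
$n{\left(h \right)} = - h$ ($n{\left(h \right)} = 0 - h = - h$)
$\left(n{\left(\sqrt{8 + 9} \right)} + \frac{159}{-483}\right) 841 - s = \left(- \sqrt{8 + 9} + \frac{159}{-483}\right) 841 - 2606131 = \left(- \sqrt{17} + 159 \left(- \frac{1}{483}\right)\right) 841 - 2606131 = \left(- \sqrt{17} - \frac{53}{161}\right) 841 - 2606131 = \left(- \frac{53}{161} - \sqrt{17}\right) 841 - 2606131 = \left(- \frac{44573}{161} - 841 \sqrt{17}\right) - 2606131 = - \frac{419631664}{161} - 841 \sqrt{17}$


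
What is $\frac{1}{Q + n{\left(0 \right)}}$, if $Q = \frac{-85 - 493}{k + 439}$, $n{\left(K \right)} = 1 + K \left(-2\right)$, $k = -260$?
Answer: $- \frac{179}{399} \approx -0.44862$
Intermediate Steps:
$n{\left(K \right)} = 1 - 2 K$
$Q = - \frac{578}{179}$ ($Q = \frac{-85 - 493}{-260 + 439} = - \frac{578}{179} \approx -3.229$)
$\frac{1}{Q + n{\left(0 \right)}} = \frac{1}{- \frac{578}{179} + \left(1 - 0\right)} = \frac{1}{- \frac{578}{179} + \left(1 + 0\right)} = \frac{1}{- \frac{578}{179} + 1} = \frac{1}{- \frac{399}{179}} = - \frac{179}{399}$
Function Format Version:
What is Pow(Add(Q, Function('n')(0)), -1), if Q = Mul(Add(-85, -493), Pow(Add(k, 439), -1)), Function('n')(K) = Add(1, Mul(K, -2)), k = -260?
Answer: Rational(-179, 399) ≈ -0.44862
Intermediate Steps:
Function('n')(K) = Add(1, Mul(-2, K))
Q = Rational(-578, 179) (Q = Mul(Add(-85, -493), Pow(Add(-260, 439), -1)) = Mul(-578, Pow(179, -1)) = Mul(-578, Rational(1, 179)) = Rational(-578, 179) ≈ -3.2290)
Pow(Add(Q, Function('n')(0)), -1) = Pow(Add(Rational(-578, 179), Add(1, Mul(-2, 0))), -1) = Pow(Add(Rational(-578, 179), Add(1, 0)), -1) = Pow(Add(Rational(-578, 179), 1), -1) = Pow(Rational(-399, 179), -1) = Rational(-179, 399)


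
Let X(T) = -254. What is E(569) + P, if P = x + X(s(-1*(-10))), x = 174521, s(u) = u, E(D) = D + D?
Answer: 175405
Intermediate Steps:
E(D) = 2*D
P = 174267 (P = 174521 - 254 = 174267)
E(569) + P = 2*569 + 174267 = 1138 + 174267 = 175405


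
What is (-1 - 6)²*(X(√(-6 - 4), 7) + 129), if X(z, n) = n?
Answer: 6664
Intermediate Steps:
(-1 - 6)²*(X(√(-6 - 4), 7) + 129) = (-1 - 6)²*(7 + 129) = (-7)²*136 = 49*136 = 6664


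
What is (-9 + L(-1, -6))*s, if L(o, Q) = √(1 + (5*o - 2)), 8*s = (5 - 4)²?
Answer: -9/8 + I*√6/8 ≈ -1.125 + 0.30619*I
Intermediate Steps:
s = ⅛ (s = (5 - 4)²/8 = (⅛)*1² = (⅛)*1 = ⅛ ≈ 0.12500)
L(o, Q) = √(-1 + 5*o) (L(o, Q) = √(1 + (-2 + 5*o)) = √(-1 + 5*o))
(-9 + L(-1, -6))*s = (-9 + √(-1 + 5*(-1)))*(⅛) = (-9 + √(-1 - 5))*(⅛) = (-9 + √(-6))*(⅛) = (-9 + I*√6)*(⅛) = -9/8 + I*√6/8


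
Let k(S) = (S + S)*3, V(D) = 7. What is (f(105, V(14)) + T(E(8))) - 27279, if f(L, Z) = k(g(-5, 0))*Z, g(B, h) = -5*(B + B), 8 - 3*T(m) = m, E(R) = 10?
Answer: -75539/3 ≈ -25180.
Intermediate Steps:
T(m) = 8/3 - m/3
g(B, h) = -10*B
k(S) = 6*S (k(S) = (2*S)*3 = 6*S)
f(L, Z) = 300*Z (f(L, Z) = (6*(-10*(-5)))*Z = (6*50)*Z = 300*Z)
(f(105, V(14)) + T(E(8))) - 27279 = (300*7 + (8/3 - 1/3*10)) - 27279 = (2100 + (8/3 - 10/3)) - 27279 = (2100 - 2/3) - 27279 = 6298/3 - 27279 = -75539/3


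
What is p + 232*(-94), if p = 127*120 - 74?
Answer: -6642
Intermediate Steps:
p = 15166 (p = 15240 - 74 = 15166)
p + 232*(-94) = 15166 + 232*(-94) = 15166 - 21808 = -6642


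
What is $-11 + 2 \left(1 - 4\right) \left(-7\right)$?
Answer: $31$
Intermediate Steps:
$-11 + 2 \left(1 - 4\right) \left(-7\right) = -11 + 2 \left(-3\right) \left(-7\right) = -11 - -42 = -11 + 42 = 31$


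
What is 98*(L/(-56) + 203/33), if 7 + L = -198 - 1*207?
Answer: 43687/33 ≈ 1323.8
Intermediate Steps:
L = -412 (L = -7 + (-198 - 1*207) = -7 + (-198 - 207) = -7 - 405 = -412)
98*(L/(-56) + 203/33) = 98*(-412/(-56) + 203/33) = 98*(-412*(-1/56) + 203*(1/33)) = 98*(103/14 + 203/33) = 98*(6241/462) = 43687/33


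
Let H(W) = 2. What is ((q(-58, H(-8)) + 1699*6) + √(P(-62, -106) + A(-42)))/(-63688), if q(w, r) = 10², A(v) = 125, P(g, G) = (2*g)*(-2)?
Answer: -5147/31844 - √373/63688 ≈ -0.16193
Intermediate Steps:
P(g, G) = -4*g
q(w, r) = 100
((q(-58, H(-8)) + 1699*6) + √(P(-62, -106) + A(-42)))/(-63688) = ((100 + 1699*6) + √(-4*(-62) + 125))/(-63688) = ((100 + 10194) + √(248 + 125))*(-1/63688) = (10294 + √373)*(-1/63688) = -5147/31844 - √373/63688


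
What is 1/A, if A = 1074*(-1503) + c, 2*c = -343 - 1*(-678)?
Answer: -2/3228109 ≈ -6.1956e-7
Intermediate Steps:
c = 335/2 (c = (-343 - 1*(-678))/2 = (-343 + 678)/2 = (1/2)*335 = 335/2 ≈ 167.50)
A = -3228109/2 (A = 1074*(-1503) + 335/2 = -1614222 + 335/2 = -3228109/2 ≈ -1.6141e+6)
1/A = 1/(-3228109/2) = -2/3228109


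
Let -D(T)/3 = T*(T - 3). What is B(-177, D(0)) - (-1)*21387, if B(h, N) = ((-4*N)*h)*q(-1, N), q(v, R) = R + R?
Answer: 21387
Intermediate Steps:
q(v, R) = 2*R
D(T) = -3*T*(-3 + T) (D(T) = -3*T*(T - 3) = -3*T*(-3 + T))
B(h, N) = -8*h*N**2 (B(h, N) = ((-4*N)*h)*(2*N) = (-4*N*h)*(2*N) = -8*h*N**2)
B(-177, D(0)) - (-1)*21387 = -8*(-177)*(3*0*(3 - 1*0))**2 - (-1)*21387 = -8*(-177)*(3*0*(3 + 0))**2 - 1*(-21387) = -8*(-177)*(3*0*3)**2 + 21387 = -8*(-177)*0**2 + 21387 = -8*(-177)*0 + 21387 = 0 + 21387 = 21387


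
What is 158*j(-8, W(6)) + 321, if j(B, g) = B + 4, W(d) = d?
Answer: -311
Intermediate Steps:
j(B, g) = 4 + B
158*j(-8, W(6)) + 321 = 158*(4 - 8) + 321 = 158*(-4) + 321 = -632 + 321 = -311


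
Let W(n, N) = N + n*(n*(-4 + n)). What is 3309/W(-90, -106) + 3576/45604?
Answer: 643060455/8681929906 ≈ 0.074069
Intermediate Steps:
W(n, N) = N + n²*(-4 + n)
3309/W(-90, -106) + 3576/45604 = 3309/(-106 + (-90)³ - 4*(-90)²) + 3576/45604 = 3309/(-106 - 729000 - 4*8100) + 3576*(1/45604) = 3309/(-106 - 729000 - 32400) + 894/11401 = 3309/(-761506) + 894/11401 = 3309*(-1/761506) + 894/11401 = -3309/761506 + 894/11401 = 643060455/8681929906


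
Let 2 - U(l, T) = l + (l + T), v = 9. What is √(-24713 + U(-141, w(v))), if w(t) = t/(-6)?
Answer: I*√97710/2 ≈ 156.29*I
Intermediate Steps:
w(t) = -t/6 (w(t) = t*(-⅙) = -t/6)
U(l, T) = 2 - T - 2*l (U(l, T) = 2 - (l + (l + T)) = 2 - (l + (T + l)) = 2 - (T + 2*l) = 2 + (-T - 2*l) = 2 - T - 2*l)
√(-24713 + U(-141, w(v))) = √(-24713 + (2 - (-1)*9/6 - 2*(-141))) = √(-24713 + (2 - 1*(-3/2) + 282)) = √(-24713 + (2 + 3/2 + 282)) = √(-24713 + 571/2) = √(-48855/2) = I*√97710/2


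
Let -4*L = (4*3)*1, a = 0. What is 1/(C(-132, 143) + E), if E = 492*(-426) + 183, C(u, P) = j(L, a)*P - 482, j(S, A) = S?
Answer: -1/210320 ≈ -4.7547e-6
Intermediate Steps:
L = -3 (L = -4*3/4 = -3 ≈ -3.0000)
C(u, P) = -482 - 3*P (C(u, P) = -3*P - 482 = -482 - 3*P)
E = -209409 (E = -209592 + 183 = -209409)
1/(C(-132, 143) + E) = 1/((-482 - 3*143) - 209409) = 1/((-482 - 429) - 209409) = 1/(-911 - 209409) = 1/(-210320) = -1/210320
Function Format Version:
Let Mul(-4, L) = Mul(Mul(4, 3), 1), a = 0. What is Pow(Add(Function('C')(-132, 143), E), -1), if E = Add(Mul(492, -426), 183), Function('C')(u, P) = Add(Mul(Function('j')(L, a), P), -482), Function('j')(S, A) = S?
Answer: Rational(-1, 210320) ≈ -4.7547e-6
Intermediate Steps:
L = -3 (L = Mul(Rational(-1, 4), Mul(Mul(4, 3), 1)) = Mul(Rational(-1, 4), Mul(12, 1)) = Mul(Rational(-1, 4), 12) = -3)
Function('C')(u, P) = Add(-482, Mul(-3, P)) (Function('C')(u, P) = Add(Mul(-3, P), -482) = Add(-482, Mul(-3, P)))
E = -209409 (E = Add(-209592, 183) = -209409)
Pow(Add(Function('C')(-132, 143), E), -1) = Pow(Add(Add(-482, Mul(-3, 143)), -209409), -1) = Pow(Add(Add(-482, -429), -209409), -1) = Pow(Add(-911, -209409), -1) = Pow(-210320, -1) = Rational(-1, 210320)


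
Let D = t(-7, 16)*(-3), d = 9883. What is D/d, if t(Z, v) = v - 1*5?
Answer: -33/9883 ≈ -0.0033391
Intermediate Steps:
t(Z, v) = -5 + v (t(Z, v) = v - 5 = -5 + v)
D = -33 (D = (-5 + 16)*(-3) = 11*(-3) = -33)
D/d = -33/9883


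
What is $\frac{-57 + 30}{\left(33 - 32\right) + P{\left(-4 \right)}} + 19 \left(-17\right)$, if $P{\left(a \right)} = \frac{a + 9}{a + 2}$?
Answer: $-305$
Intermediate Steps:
$P{\left(a \right)} = \frac{9 + a}{2 + a}$
$\frac{-57 + 30}{\left(33 - 32\right) + P{\left(-4 \right)}} + 19 \left(-17\right) = \frac{-57 + 30}{\left(33 - 32\right) + \frac{9 - 4}{2 - 4}} + 19 \left(-17\right) = - \frac{27}{\left(33 - 32\right) + \frac{1}{-2} \cdot 5} - 323 = - \frac{27}{1 - \frac{5}{2}} - 323 = - \frac{27}{- \frac{3}{2}} - 323 = \left(-27\right) \left(- \frac{2}{3}\right) - 323 = 18 - 323 = -305$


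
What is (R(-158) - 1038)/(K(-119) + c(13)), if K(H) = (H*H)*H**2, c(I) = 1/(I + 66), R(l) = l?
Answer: -23621/3960544940 ≈ -5.9641e-6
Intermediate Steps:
c(I) = 1/(66 + I)
K(H) = H**4 (K(H) = H**2*H**2 = H**4)
(R(-158) - 1038)/(K(-119) + c(13)) = (-158 - 1038)/((-119)**4 + 1/(66 + 13)) = -1196/(200533921 + 1/79) = -1196/15842179760/79 = -1196*79/15842179760 = -23621/3960544940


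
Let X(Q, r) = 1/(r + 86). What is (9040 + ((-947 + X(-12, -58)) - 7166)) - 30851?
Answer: -837871/28 ≈ -29924.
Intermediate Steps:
X(Q, r) = 1/(86 + r)
(9040 + ((-947 + X(-12, -58)) - 7166)) - 30851 = (9040 + ((-947 + 1/(86 - 58)) - 7166)) - 30851 = (9040 + ((-947 + 1/28) - 7166)) - 30851 = (9040 + (-26515/28 - 7166)) - 30851 = (9040 - 227163/28) - 30851 = 25957/28 - 30851 = -837871/28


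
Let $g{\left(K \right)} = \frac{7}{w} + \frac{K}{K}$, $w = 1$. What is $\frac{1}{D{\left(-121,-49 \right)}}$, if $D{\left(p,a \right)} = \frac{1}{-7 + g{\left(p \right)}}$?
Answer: $1$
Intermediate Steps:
$g{\left(K \right)} = 8$ ($g{\left(K \right)} = \frac{7}{1} + \frac{K}{K} = 7 \cdot 1 + 1 = 7 + 1 = 8$)
$D{\left(p,a \right)} = 1$ ($D{\left(p,a \right)} = \frac{1}{-7 + 8} = 1^{-1} = 1$)
$\frac{1}{D{\left(-121,-49 \right)}} = 1^{-1} = 1$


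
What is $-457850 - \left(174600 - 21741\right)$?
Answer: $-610709$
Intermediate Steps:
$-457850 - \left(174600 - 21741\right) = -457850 - 152859 = -610709$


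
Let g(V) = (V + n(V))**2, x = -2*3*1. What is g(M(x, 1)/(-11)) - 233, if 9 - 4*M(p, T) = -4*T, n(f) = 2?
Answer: -445463/1936 ≈ -230.09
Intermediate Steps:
x = -6 (x = -6*1 = -6)
M(p, T) = 9/4 + T (M(p, T) = 9/4 - (-1)*T = 9/4 + T)
g(V) = (2 + V)**2 (g(V) = (V + 2)**2 = (2 + V)**2)
g(M(x, 1)/(-11)) - 233 = (2 + (9/4 + 1)/(-11))**2 - 233 = (2 + (13/4)*(-1/11))**2 - 233 = (2 - 13/44)**2 - 233 = (75/44)**2 - 233 = 5625/1936 - 233 = -445463/1936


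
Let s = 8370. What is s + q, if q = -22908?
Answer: -14538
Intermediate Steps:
s + q = 8370 - 22908 = -14538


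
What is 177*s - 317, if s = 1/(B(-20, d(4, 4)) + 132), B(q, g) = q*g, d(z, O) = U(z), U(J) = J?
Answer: -16307/52 ≈ -313.60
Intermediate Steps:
d(z, O) = z
B(q, g) = g*q
s = 1/52 (s = 1/(4*(-20) + 132) = 1/(-80 + 132) = 1/52 ≈ 0.019231)
177*s - 317 = 177*(1/52) - 317 = 177/52 - 317 = -16307/52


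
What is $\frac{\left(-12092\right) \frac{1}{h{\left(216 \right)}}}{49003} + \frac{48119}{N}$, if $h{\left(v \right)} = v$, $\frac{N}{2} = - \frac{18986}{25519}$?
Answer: $- \frac{1624675732047319}{50240031732} \approx -32338.0$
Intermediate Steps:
$N = - \frac{37972}{25519}$ ($N = 2 \left(- \frac{18986}{25519}\right) = - \frac{37972}{25519} \approx -1.488$)
$\frac{\left(-12092\right) \frac{1}{h{\left(216 \right)}}}{49003} + \frac{48119}{N} = \frac{\left(-12092\right) \frac{1}{216}}{49003} + \frac{48119}{- \frac{37972}{25519}} = \left(-12092\right) \frac{1}{216} \cdot \frac{1}{49003} + 48119 \left(- \frac{25519}{37972}\right) = \left(- \frac{3023}{54}\right) \frac{1}{49003} - \frac{1227948761}{37972} = - \frac{3023}{2646162} - \frac{1227948761}{37972} = - \frac{1624675732047319}{50240031732}$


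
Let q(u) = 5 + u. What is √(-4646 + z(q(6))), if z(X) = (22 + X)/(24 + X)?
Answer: I*√5690195/35 ≈ 68.155*I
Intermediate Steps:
z(X) = (22 + X)/(24 + X)
√(-4646 + z(q(6))) = √(-4646 + (22 + (5 + 6))/(24 + (5 + 6))) = √(-4646 + (22 + 11)/(24 + 11)) = √(-4646 + 33/35) = √(-162577/35) = I*√5690195/35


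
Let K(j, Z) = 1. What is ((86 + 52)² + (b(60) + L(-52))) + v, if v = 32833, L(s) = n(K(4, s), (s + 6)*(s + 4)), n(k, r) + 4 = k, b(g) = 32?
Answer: 51906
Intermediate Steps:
n(k, r) = -4 + k
L(s) = -3 (L(s) = -4 + 1 = -3)
((86 + 52)² + (b(60) + L(-52))) + v = ((86 + 52)² + (32 - 3)) + 32833 = (138² + 29) + 32833 = (19044 + 29) + 32833 = 19073 + 32833 = 51906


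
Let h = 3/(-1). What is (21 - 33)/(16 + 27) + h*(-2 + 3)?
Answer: -141/43 ≈ -3.2791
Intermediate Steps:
h = -3 (h = 3*(-1) = -3)
(21 - 33)/(16 + 27) + h*(-2 + 3) = (21 - 33)/(16 + 27) - 3*(-2 + 3) = -12/43 - 3*1 = -12*1/43 - 3 = -12/43 - 3 = -141/43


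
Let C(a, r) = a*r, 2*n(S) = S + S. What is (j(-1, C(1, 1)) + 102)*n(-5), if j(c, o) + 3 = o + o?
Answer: -505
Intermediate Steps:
n(S) = S (n(S) = (S + S)/2 = (2*S)/2 = S)
j(c, o) = -3 + 2*o (j(c, o) = -3 + (o + o) = -3 + 2*o)
(j(-1, C(1, 1)) + 102)*n(-5) = ((-3 + 2*(1*1)) + 102)*(-5) = ((-3 + 2*1) + 102)*(-5) = ((-3 + 2) + 102)*(-5) = (-1 + 102)*(-5) = 101*(-5) = -505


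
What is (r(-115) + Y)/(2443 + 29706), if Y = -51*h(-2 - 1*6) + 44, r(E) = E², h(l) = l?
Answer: 13677/32149 ≈ 0.42543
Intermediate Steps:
Y = 452 (Y = -51*(-2 - 1*6) + 44 = -51*(-2 - 6) + 44 = -51*(-8) + 44 = 408 + 44 = 452)
(r(-115) + Y)/(2443 + 29706) = ((-115)² + 452)/(2443 + 29706) = (13225 + 452)/32149 = 13677*(1/32149) = 13677/32149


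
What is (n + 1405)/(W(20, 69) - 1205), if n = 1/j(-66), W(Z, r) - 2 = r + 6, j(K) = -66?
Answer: -92729/74448 ≈ -1.2456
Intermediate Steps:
W(Z, r) = 8 + r (W(Z, r) = 2 + (r + 6) = 2 + (6 + r) = 8 + r)
n = -1/66 (n = 1/(-66) = -1/66 ≈ -0.015152)
(n + 1405)/(W(20, 69) - 1205) = (-1/66 + 1405)/((8 + 69) - 1205) = 92729/(66*(77 - 1205)) = (92729/66)/(-1128) = (92729/66)*(-1/1128) = -92729/74448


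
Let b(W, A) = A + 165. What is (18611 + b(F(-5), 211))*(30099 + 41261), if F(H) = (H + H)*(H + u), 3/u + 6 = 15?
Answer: 1354912320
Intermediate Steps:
u = 1/3 (u = 3/(-6 + 15) = 3/9 = 3*(1/9) = 1/3 ≈ 0.33333)
F(H) = 2*H*(1/3 + H) (F(H) = (H + H)*(H + 1/3) = (2*H)*(1/3 + H) = 2*H*(1/3 + H))
b(W, A) = 165 + A
(18611 + b(F(-5), 211))*(30099 + 41261) = (18611 + (165 + 211))*(30099 + 41261) = (18611 + 376)*71360 = 18987*71360 = 1354912320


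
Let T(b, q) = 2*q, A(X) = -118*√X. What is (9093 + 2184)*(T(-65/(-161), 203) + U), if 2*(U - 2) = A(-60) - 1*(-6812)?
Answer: 43010478 - 1330686*I*√15 ≈ 4.301e+7 - 5.1537e+6*I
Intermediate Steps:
U = 3408 - 118*I*√15 (U = 2 + (-236*I*√15 - 1*(-6812))/2 = 2 + (-236*I*√15 + 6812)/2 = 2 + (6812 - 236*I*√15)/2 = 2 + (3406 - 118*I*√15) = 3408 - 118*I*√15 ≈ 3408.0 - 457.01*I)
(9093 + 2184)*(T(-65/(-161), 203) + U) = (9093 + 2184)*(2*203 + (3408 - 118*I*√15)) = 11277*(406 + (3408 - 118*I*√15)) = 11277*(3814 - 118*I*√15) = 43010478 - 1330686*I*√15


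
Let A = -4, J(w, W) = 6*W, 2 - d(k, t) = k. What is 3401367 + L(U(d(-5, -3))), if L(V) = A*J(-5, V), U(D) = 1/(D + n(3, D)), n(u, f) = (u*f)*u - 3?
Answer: 227891565/67 ≈ 3.4014e+6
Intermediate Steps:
d(k, t) = 2 - k
n(u, f) = -3 + f*u**2 (n(u, f) = (f*u)*u - 3 = f*u**2 - 3 = -3 + f*u**2)
U(D) = 1/(-3 + 10*D) (U(D) = 1/(D + (-3 + D*3**2)) = 1/(D + (-3 + D*9)) = 1/(D + (-3 + 9*D)) = 1/(-3 + 10*D))
L(V) = -24*V
3401367 + L(U(d(-5, -3))) = 3401367 - 24/(-3 + 10*(2 - 1*(-5))) = 3401367 - 24/(-3 + 10*(2 + 5)) = 3401367 - 24/(-3 + 10*7) = 3401367 - 24/(-3 + 70) = 3401367 - 24/67 = 227891565/67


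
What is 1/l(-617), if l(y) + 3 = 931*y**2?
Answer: 1/354421456 ≈ 2.8215e-9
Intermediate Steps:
l(y) = -3 + 931*y**2
1/l(-617) = 1/(-3 + 931*(-617)**2) = 1/(-3 + 931*380689) = 1/(-3 + 354421459) = 1/354421456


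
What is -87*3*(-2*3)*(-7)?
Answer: -10962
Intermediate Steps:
-87*3*(-2*3)*(-7) = -87*3*(-6)*(-7) = -(-1566)*(-7) = -87*126 = -10962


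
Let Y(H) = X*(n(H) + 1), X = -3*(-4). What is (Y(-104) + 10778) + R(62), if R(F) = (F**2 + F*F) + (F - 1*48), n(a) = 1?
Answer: 18504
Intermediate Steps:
X = 12
R(F) = -48 + F + 2*F**2 (R(F) = (F**2 + F**2) + (F - 48) = 2*F**2 + (-48 + F) = -48 + F + 2*F**2)
Y(H) = 24 (Y(H) = 12*(1 + 1) = 12*2 = 24)
(Y(-104) + 10778) + R(62) = (24 + 10778) + (-48 + 62 + 2*62**2) = 10802 + (-48 + 62 + 2*3844) = 10802 + (-48 + 62 + 7688) = 10802 + 7702 = 18504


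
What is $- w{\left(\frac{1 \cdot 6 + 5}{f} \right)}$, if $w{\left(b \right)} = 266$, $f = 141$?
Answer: $-266$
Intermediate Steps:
$- w{\left(\frac{1 \cdot 6 + 5}{f} \right)} = \left(-1\right) 266 = -266$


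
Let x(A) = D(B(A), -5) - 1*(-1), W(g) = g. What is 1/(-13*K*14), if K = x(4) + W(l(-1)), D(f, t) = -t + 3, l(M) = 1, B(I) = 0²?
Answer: -1/1820 ≈ -0.00054945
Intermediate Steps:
B(I) = 0
D(f, t) = 3 - t
x(A) = 9 (x(A) = (3 - 1*(-5)) - 1*(-1) = (3 + 5) + 1 = 8 + 1 = 9)
K = 10 (K = 9 + 1 = 10)
1/(-13*K*14) = 1/(-13*10*14) = 1/(-130*14) = 1/(-1820) = -1/1820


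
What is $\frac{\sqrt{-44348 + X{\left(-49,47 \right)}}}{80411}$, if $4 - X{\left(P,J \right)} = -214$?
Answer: $\frac{i \sqrt{44130}}{80411} \approx 0.0026125 i$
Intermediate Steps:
$X{\left(P,J \right)} = 218$ ($X{\left(P,J \right)} = 4 - -214 = 4 + 214 = 218$)
$\frac{\sqrt{-44348 + X{\left(-49,47 \right)}}}{80411} = \frac{\sqrt{-44348 + 218}}{80411} = \sqrt{-44130} \cdot \frac{1}{80411} = i \sqrt{44130} \cdot \frac{1}{80411} = \frac{i \sqrt{44130}}{80411}$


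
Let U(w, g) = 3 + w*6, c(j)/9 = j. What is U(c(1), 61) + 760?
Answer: 817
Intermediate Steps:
c(j) = 9*j
U(w, g) = 3 + 6*w
U(c(1), 61) + 760 = (3 + 6*(9*1)) + 760 = (3 + 6*9) + 760 = (3 + 54) + 760 = 57 + 760 = 817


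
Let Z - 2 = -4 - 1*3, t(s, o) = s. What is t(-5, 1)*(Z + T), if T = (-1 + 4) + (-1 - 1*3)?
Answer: 30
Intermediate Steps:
T = -1 (T = 3 + (-1 - 3) = 3 - 4 = -1)
Z = -5 (Z = 2 + (-4 - 1*3) = 2 + (-4 - 3) = 2 - 7 = -5)
t(-5, 1)*(Z + T) = -5*(-5 - 1) = -5*(-6) = 30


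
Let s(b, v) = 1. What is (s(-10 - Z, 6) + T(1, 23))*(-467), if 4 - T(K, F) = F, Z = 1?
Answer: 8406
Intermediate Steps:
T(K, F) = 4 - F
(s(-10 - Z, 6) + T(1, 23))*(-467) = (1 + (4 - 1*23))*(-467) = (1 + (4 - 23))*(-467) = (1 - 19)*(-467) = -18*(-467) = 8406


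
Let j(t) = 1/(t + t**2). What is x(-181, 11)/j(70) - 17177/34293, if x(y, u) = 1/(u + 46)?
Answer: 18828569/217189 ≈ 86.692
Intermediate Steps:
x(y, u) = 1/(46 + u)
x(-181, 11)/j(70) - 17177/34293 = 1/((46 + 11)*((1/(70*(1 + 70))))) - 17177/34293 = 1/(57*(((1/70)/71))) - 17177*1/34293 = 1/(57*(((1/70)*(1/71)))) - 17177/34293 = 1/(57*(1/4970)) - 17177/34293 = (1/57)*4970 - 17177/34293 = 4970/57 - 17177/34293 = 18828569/217189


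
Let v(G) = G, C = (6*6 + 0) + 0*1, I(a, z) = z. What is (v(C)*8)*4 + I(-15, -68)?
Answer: 1084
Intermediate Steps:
C = 36 (C = (36 + 0) + 0 = 36 + 0 = 36)
(v(C)*8)*4 + I(-15, -68) = (36*8)*4 - 68 = 288*4 - 68 = 1152 - 68 = 1084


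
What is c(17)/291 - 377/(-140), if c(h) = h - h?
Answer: 377/140 ≈ 2.6929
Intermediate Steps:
c(h) = 0
c(17)/291 - 377/(-140) = 0/291 - 377/(-140) = 0*(1/291) - 377*(-1/140) = 0 + 377/140 = 377/140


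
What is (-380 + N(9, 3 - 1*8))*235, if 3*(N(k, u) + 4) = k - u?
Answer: -267430/3 ≈ -89143.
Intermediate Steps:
N(k, u) = -4 - u/3 + k/3 (N(k, u) = -4 + (k - u)/3 = -4 + (-u/3 + k/3) = -4 - u/3 + k/3)
(-380 + N(9, 3 - 1*8))*235 = (-380 + (-4 - (3 - 1*8)/3 + (1/3)*9))*235 = (-380 + (-4 - (3 - 8)/3 + 3))*235 = (-380 + (-4 - 1/3*(-5) + 3))*235 = (-380 + (-4 + 5/3 + 3))*235 = (-380 + 2/3)*235 = -1138/3*235 = -267430/3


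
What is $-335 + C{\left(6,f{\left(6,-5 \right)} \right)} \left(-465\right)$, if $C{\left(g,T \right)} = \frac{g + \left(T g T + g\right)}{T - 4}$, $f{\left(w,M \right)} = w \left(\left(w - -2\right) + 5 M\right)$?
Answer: $\frac{14498615}{53} \approx 2.7356 \cdot 10^{5}$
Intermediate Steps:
$f{\left(w,M \right)} = w \left(2 + w + 5 M\right)$ ($f{\left(w,M \right)} = w \left(\left(w + 2\right) + 5 M\right) = w \left(\left(2 + w\right) + 5 M\right) = w \left(2 + w + 5 M\right)$)
$C{\left(g,T \right)} = \frac{2 g + g T^{2}}{-4 + T}$ ($C{\left(g,T \right)} = \frac{g + \left(g T^{2} + g\right)}{-4 + T} = \frac{g + \left(g + g T^{2}\right)}{-4 + T} = \frac{2 g + g T^{2}}{-4 + T}$)
$-335 + C{\left(6,f{\left(6,-5 \right)} \right)} \left(-465\right) = -335 + \frac{6 \left(2 + \left(6 \left(2 + 6 + 5 \left(-5\right)\right)\right)^{2}\right)}{-4 + 6 \left(2 + 6 + 5 \left(-5\right)\right)} \left(-465\right) = -335 + \frac{6 \left(2 + \left(6 \left(2 + 6 - 25\right)\right)^{2}\right)}{-4 + 6 \left(2 + 6 - 25\right)} \left(-465\right) = -335 + \frac{6 \left(2 + \left(6 \left(-17\right)\right)^{2}\right)}{-4 + 6 \left(-17\right)} \left(-465\right) = -335 + \frac{6 \left(2 + \left(-102\right)^{2}\right)}{-4 - 102} \left(-465\right) = -335 + \frac{6 \left(2 + 10404\right)}{-106} \left(-465\right) = -335 + 6 \left(- \frac{1}{106}\right) 10406 \left(-465\right) = -335 - - \frac{14516370}{53} = -335 + \frac{14516370}{53} = \frac{14498615}{53}$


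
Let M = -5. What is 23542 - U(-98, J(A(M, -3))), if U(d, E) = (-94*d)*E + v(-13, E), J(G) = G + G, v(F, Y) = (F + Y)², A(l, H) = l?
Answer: 115133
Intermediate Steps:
J(G) = 2*G
U(d, E) = (-13 + E)² - 94*E*d (U(d, E) = (-94*d)*E + (-13 + E)² = -94*E*d + (-13 + E)² = (-13 + E)² - 94*E*d)
23542 - U(-98, J(A(M, -3))) = 23542 - ((-13 + 2*(-5))² - 94*2*(-5)*(-98)) = 23542 - ((-13 - 10)² - 94*(-10)*(-98)) = 23542 - ((-23)² - 92120) = 23542 - (529 - 92120) = 23542 - 1*(-91591) = 23542 + 91591 = 115133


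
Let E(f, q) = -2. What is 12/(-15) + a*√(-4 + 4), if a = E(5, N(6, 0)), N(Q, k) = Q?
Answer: -⅘ ≈ -0.80000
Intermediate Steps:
a = -2
12/(-15) + a*√(-4 + 4) = 12/(-15) - 2*√(-4 + 4) = 12*(-1/15) - 2*√0 = -⅘ - 2*0 = -⅘ + 0 = -⅘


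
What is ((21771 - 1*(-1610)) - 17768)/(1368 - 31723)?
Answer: -5613/30355 ≈ -0.18491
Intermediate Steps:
((21771 - 1*(-1610)) - 17768)/(1368 - 31723) = ((21771 + 1610) - 17768)/(-30355) = (23381 - 17768)*(-1/30355) = 5613*(-1/30355) = -5613/30355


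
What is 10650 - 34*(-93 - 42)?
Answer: 15240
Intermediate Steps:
10650 - 34*(-93 - 42) = 10650 - 34*(-135) = 10650 - 1*(-4590) = 10650 + 4590 = 15240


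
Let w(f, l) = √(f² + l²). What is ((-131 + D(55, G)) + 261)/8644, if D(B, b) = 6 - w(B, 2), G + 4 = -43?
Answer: 34/2161 - √3029/8644 ≈ 0.0093665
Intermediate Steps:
G = -47 (G = -4 - 43 = -47)
D(B, b) = 6 - √(4 + B²) (D(B, b) = 6 - √(B² + 2²) = 6 - √(B² + 4) = 6 - √(4 + B²))
((-131 + D(55, G)) + 261)/8644 = ((-131 + (6 - √(4 + 55²))) + 261)/8644 = ((-131 + (6 - √(4 + 3025))) + 261)*(1/8644) = ((-131 + (6 - √3029)) + 261)*(1/8644) = ((-125 - √3029) + 261)*(1/8644) = (136 - √3029)*(1/8644) = 34/2161 - √3029/8644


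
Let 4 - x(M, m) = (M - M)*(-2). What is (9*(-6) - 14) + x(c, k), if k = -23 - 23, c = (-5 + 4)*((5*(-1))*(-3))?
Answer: -64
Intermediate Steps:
c = -15 (c = -(-5)*(-3) = -1*15 = -15)
k = -46
x(M, m) = 4 (x(M, m) = 4 - (M - M)*(-2) = 4 - 0*(-2) = 4 - 1*0 = 4 + 0 = 4)
(9*(-6) - 14) + x(c, k) = (9*(-6) - 14) + 4 = (-54 - 14) + 4 = -68 + 4 = -64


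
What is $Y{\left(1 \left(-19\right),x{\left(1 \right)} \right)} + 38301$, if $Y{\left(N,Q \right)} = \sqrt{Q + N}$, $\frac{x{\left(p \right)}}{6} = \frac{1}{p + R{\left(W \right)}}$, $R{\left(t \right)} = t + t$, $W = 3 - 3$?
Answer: $38301 + i \sqrt{13} \approx 38301.0 + 3.6056 i$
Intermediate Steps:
$W = 0$ ($W = 3 - 3 = 0$)
$R{\left(t \right)} = 2 t$
$x{\left(p \right)} = \frac{6}{p}$ ($x{\left(p \right)} = \frac{6}{p + 2 \cdot 0} = \frac{6}{p + 0} = \frac{6}{p}$)
$Y{\left(N,Q \right)} = \sqrt{N + Q}$
$Y{\left(1 \left(-19\right),x{\left(1 \right)} \right)} + 38301 = \sqrt{1 \left(-19\right) + \frac{6}{1}} + 38301 = \sqrt{-19 + 6 \cdot 1} + 38301 = \sqrt{-19 + 6} + 38301 = \sqrt{-13} + 38301 = i \sqrt{13} + 38301 = 38301 + i \sqrt{13}$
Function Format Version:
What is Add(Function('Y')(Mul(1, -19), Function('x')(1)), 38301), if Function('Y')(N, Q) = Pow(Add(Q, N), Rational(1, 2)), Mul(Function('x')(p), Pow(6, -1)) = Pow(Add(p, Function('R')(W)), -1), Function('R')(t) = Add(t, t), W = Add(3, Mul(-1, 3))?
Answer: Add(38301, Mul(I, Pow(13, Rational(1, 2)))) ≈ Add(38301., Mul(3.6056, I))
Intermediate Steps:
W = 0 (W = Add(3, -3) = 0)
Function('R')(t) = Mul(2, t)
Function('x')(p) = Mul(6, Pow(p, -1)) (Function('x')(p) = Mul(6, Pow(Add(p, Mul(2, 0)), -1)) = Mul(6, Pow(Add(p, 0), -1)) = Mul(6, Pow(p, -1)))
Function('Y')(N, Q) = Pow(Add(N, Q), Rational(1, 2))
Add(Function('Y')(Mul(1, -19), Function('x')(1)), 38301) = Add(Pow(Add(Mul(1, -19), Mul(6, Pow(1, -1))), Rational(1, 2)), 38301) = Add(Pow(Add(-19, Mul(6, 1)), Rational(1, 2)), 38301) = Add(Pow(Add(-19, 6), Rational(1, 2)), 38301) = Add(Pow(-13, Rational(1, 2)), 38301) = Add(Mul(I, Pow(13, Rational(1, 2))), 38301) = Add(38301, Mul(I, Pow(13, Rational(1, 2))))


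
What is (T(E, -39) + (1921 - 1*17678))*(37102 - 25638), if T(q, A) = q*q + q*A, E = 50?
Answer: -174333048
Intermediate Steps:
T(q, A) = q² + A*q
(T(E, -39) + (1921 - 1*17678))*(37102 - 25638) = (50*(-39 + 50) + (1921 - 1*17678))*(37102 - 25638) = (50*11 + (1921 - 17678))*11464 = (550 - 15757)*11464 = -15207*11464 = -174333048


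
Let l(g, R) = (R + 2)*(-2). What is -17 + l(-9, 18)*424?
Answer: -16977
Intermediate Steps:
l(g, R) = -4 - 2*R (l(g, R) = (2 + R)*(-2) = -4 - 2*R)
-17 + l(-9, 18)*424 = -17 + (-4 - 2*18)*424 = -17 + (-4 - 36)*424 = -17 - 40*424 = -17 - 16960 = -16977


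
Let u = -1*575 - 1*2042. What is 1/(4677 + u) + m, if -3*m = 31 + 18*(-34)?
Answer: 1196863/6180 ≈ 193.67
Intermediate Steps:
u = -2617 (u = -575 - 2042 = -2617)
m = 581/3 (m = -(31 + 18*(-34))/3 = -(31 - 612)/3 = -1/3*(-581) = 581/3 ≈ 193.67)
1/(4677 + u) + m = 1/(4677 - 2617) + 581/3 = 1/2060 + 581/3 = 1196863/6180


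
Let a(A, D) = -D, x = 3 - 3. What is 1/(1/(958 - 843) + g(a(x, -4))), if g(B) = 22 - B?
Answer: 115/2071 ≈ 0.055529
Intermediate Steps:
x = 0
1/(1/(958 - 843) + g(a(x, -4))) = 1/(1/(958 - 843) + (22 - (-1)*(-4))) = 1/(1/115 + (22 - 1*4)) = 1/(1/115 + (22 - 4)) = 1/(1/115 + 18) = 1/(2071/115) = 115/2071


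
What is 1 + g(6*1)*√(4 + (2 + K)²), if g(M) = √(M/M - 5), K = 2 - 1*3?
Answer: 1 + 2*I*√5 ≈ 1.0 + 4.4721*I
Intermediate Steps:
K = -1 (K = 2 - 3 = -1)
g(M) = 2*I (g(M) = √(1 - 5) = √(-4) = 2*I)
1 + g(6*1)*√(4 + (2 + K)²) = 1 + (2*I)*√(4 + (2 - 1)²) = 1 + (2*I)*√(4 + 1²) = 1 + (2*I)*√(4 + 1) = 1 + (2*I)*√5 = 1 + 2*I*√5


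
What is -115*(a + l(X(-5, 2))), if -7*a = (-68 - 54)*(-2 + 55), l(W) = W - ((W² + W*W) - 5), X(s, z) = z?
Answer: -742785/7 ≈ -1.0611e+5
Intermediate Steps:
l(W) = 5 + W - 2*W² (l(W) = W - ((W² + W²) - 5) = W - (2*W² - 5) = W - (-5 + 2*W²) = W + (5 - 2*W²) = 5 + W - 2*W²)
a = 6466/7 (a = -(-68 - 54)*(-2 + 55)/7 = -(-122)*53/7 = -⅐*(-6466) = 6466/7 ≈ 923.71)
-115*(a + l(X(-5, 2))) = -115*(6466/7 + (5 + 2 - 2*2²)) = -115*(6466/7 + (5 + 2 - 2*4)) = -115*(6466/7 + (5 + 2 - 8)) = -115*(6466/7 - 1) = -115*6459/7 = -742785/7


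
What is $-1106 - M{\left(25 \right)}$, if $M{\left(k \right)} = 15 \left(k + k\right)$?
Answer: $-1856$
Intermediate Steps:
$M{\left(k \right)} = 30 k$ ($M{\left(k \right)} = 15 \cdot 2 k = 30 k$)
$-1106 - M{\left(25 \right)} = -1106 - 30 \cdot 25 = -1106 - 750 = -1856$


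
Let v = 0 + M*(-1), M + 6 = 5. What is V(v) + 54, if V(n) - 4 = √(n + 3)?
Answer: 60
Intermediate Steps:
M = -1 (M = -6 + 5 = -1)
v = 1 (v = 0 - 1*(-1) = 0 + 1 = 1)
V(n) = 4 + √(3 + n) (V(n) = 4 + √(n + 3) = 4 + √(3 + n))
V(v) + 54 = (4 + √(3 + 1)) + 54 = (4 + √4) + 54 = (4 + 2) + 54 = 6 + 54 = 60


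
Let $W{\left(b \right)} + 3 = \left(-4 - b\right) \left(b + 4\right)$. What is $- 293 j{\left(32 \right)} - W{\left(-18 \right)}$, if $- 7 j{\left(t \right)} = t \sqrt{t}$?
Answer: $199 + \frac{37504 \sqrt{2}}{7} \approx 7776.0$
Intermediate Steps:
$j{\left(t \right)} = - \frac{t^{\frac{3}{2}}}{7}$ ($j{\left(t \right)} = - \frac{t \sqrt{t}}{7} = - \frac{t^{\frac{3}{2}}}{7}$)
$W{\left(b \right)} = -3 + \left(-4 - b\right) \left(4 + b\right)$ ($W{\left(b \right)} = -3 + \left(-4 - b\right) \left(b + 4\right) = -3 + \left(-4 - b\right) \left(4 + b\right)$)
$- 293 j{\left(32 \right)} - W{\left(-18 \right)} = - 293 \left(- \frac{32^{\frac{3}{2}}}{7}\right) - \left(-19 - \left(-18\right)^{2} - -144\right) = - 293 \left(- \frac{128 \sqrt{2}}{7}\right) - \left(-19 - 324 + 144\right) = \frac{37504 \sqrt{2}}{7} - -199 = \frac{37504 \sqrt{2}}{7} + 199 = 199 + \frac{37504 \sqrt{2}}{7}$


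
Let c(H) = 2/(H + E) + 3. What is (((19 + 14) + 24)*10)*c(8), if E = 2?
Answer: 1824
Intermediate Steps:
c(H) = 3 + 2/(2 + H) (c(H) = 2/(H + 2) + 3 = 2/(2 + H) + 3 = 3 + 2/(2 + H))
(((19 + 14) + 24)*10)*c(8) = (((19 + 14) + 24)*10)*((8 + 3*8)/(2 + 8)) = ((33 + 24)*10)*((8 + 24)/10) = (57*10)*((⅒)*32) = 570*(16/5) = 1824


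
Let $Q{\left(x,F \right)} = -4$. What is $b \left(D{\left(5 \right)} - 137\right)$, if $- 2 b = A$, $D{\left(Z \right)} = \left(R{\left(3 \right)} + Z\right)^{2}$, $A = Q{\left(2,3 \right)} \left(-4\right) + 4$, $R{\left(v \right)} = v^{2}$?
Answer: $-590$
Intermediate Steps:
$A = 20$ ($A = \left(-4\right) \left(-4\right) + 4 = 16 + 4 = 20$)
$D{\left(Z \right)} = \left(9 + Z\right)^{2}$ ($D{\left(Z \right)} = \left(3^{2} + Z\right)^{2} = \left(9 + Z\right)^{2}$)
$b = -10$ ($b = \left(- \frac{1}{2}\right) 20 = -10$)
$b \left(D{\left(5 \right)} - 137\right) = - 10 \left(\left(9 + 5\right)^{2} - 137\right) = - 10 \left(14^{2} - 137\right) = - 10 \left(196 - 137\right) = \left(-10\right) 59 = -590$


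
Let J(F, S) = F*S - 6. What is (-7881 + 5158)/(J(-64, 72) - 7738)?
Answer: 2723/12352 ≈ 0.22045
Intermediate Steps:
J(F, S) = -6 + F*S
(-7881 + 5158)/(J(-64, 72) - 7738) = (-7881 + 5158)/((-6 - 64*72) - 7738) = -2723/((-6 - 4608) - 7738) = -2723/(-4614 - 7738) = -2723/(-12352) = -2723*(-1/12352) = 2723/12352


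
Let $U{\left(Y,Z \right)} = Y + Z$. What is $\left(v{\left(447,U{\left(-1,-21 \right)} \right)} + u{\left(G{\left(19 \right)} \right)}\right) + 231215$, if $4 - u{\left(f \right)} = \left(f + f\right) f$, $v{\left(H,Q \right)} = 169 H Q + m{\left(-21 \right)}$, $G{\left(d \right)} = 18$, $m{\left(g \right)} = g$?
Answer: $-1431396$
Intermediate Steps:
$v{\left(H,Q \right)} = -21 + 169 H Q$ ($v{\left(H,Q \right)} = 169 H Q - 21 = -21 + 169 H Q$)
$u{\left(f \right)} = 4 - 2 f^{2}$ ($u{\left(f \right)} = 4 - \left(f + f\right) f = 4 - 2 f f = 4 - 2 f^{2}$)
$\left(v{\left(447,U{\left(-1,-21 \right)} \right)} + u{\left(G{\left(19 \right)} \right)}\right) + 231215 = \left(\left(-21 + 169 \cdot 447 \left(-1 - 21\right)\right) + \left(4 - 2 \cdot 18^{2}\right)\right) + 231215 = \left(\left(-21 + 169 \cdot 447 \left(-22\right)\right) + \left(4 - 648\right)\right) + 231215 = \left(\left(-21 - 1661946\right) + \left(4 - 648\right)\right) + 231215 = \left(-1661967 - 644\right) + 231215 = -1662611 + 231215 = -1431396$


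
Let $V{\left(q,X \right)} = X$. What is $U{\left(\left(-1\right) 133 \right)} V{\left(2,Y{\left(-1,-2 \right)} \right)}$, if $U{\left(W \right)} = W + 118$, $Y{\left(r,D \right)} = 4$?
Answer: $-60$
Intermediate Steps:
$U{\left(W \right)} = 118 + W$
$U{\left(\left(-1\right) 133 \right)} V{\left(2,Y{\left(-1,-2 \right)} \right)} = \left(118 - 133\right) 4 = \left(-15\right) 4 = -60$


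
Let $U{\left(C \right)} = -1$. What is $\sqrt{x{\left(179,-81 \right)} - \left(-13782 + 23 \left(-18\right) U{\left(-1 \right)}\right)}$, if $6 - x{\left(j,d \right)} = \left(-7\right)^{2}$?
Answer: $5 \sqrt{533} \approx 115.43$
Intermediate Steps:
$x{\left(j,d \right)} = -43$ ($x{\left(j,d \right)} = 6 - \left(-7\right)^{2} = 6 - 49 = -43$)
$\sqrt{x{\left(179,-81 \right)} - \left(-13782 + 23 \left(-18\right) U{\left(-1 \right)}\right)} = \sqrt{-43 + \left(13782 - 23 \left(-18\right) \left(-1\right)\right)} = \sqrt{-43 + \left(13782 - \left(-414\right) \left(-1\right)\right)} = \sqrt{-43 + \left(13782 - 414\right)} = \sqrt{-43 + 13368} = \sqrt{13325} = 5 \sqrt{533}$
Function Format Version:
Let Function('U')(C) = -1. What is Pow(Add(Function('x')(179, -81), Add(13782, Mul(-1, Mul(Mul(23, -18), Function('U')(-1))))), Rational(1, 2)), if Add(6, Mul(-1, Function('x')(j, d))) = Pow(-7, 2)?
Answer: Mul(5, Pow(533, Rational(1, 2))) ≈ 115.43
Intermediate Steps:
Function('x')(j, d) = -43 (Function('x')(j, d) = Add(6, Mul(-1, Pow(-7, 2))) = Add(6, Mul(-1, 49)) = Add(6, -49) = -43)
Pow(Add(Function('x')(179, -81), Add(13782, Mul(-1, Mul(Mul(23, -18), Function('U')(-1))))), Rational(1, 2)) = Pow(Add(-43, Add(13782, Mul(-1, Mul(Mul(23, -18), -1)))), Rational(1, 2)) = Pow(Add(-43, Add(13782, Mul(-1, Mul(-414, -1)))), Rational(1, 2)) = Pow(Add(-43, Add(13782, Mul(-1, 414))), Rational(1, 2)) = Pow(Add(-43, Add(13782, -414)), Rational(1, 2)) = Pow(Add(-43, 13368), Rational(1, 2)) = Pow(13325, Rational(1, 2)) = Mul(5, Pow(533, Rational(1, 2)))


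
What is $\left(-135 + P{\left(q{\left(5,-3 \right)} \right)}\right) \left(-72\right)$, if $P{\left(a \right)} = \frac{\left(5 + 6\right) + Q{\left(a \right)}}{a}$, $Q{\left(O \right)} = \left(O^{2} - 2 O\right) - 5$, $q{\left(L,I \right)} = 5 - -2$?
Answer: $\frac{65088}{7} \approx 9298.3$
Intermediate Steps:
$q{\left(L,I \right)} = 7$ ($q{\left(L,I \right)} = 5 + 2 = 7$)
$Q{\left(O \right)} = -5 + O^{2} - 2 O$
$P{\left(a \right)} = \frac{6 + a^{2} - 2 a}{a}$ ($P{\left(a \right)} = \frac{\left(5 + 6\right) - \left(5 - a^{2} + 2 a\right)}{a} = \frac{11 - \left(5 - a^{2} + 2 a\right)}{a} = \frac{6 + a^{2} - 2 a}{a}$)
$\left(-135 + P{\left(q{\left(5,-3 \right)} \right)}\right) \left(-72\right) = \left(-135 + \left(-2 + 7 + \frac{6}{7}\right)\right) \left(-72\right) = \left(-135 + \frac{41}{7}\right) \left(-72\right) = \left(- \frac{904}{7}\right) \left(-72\right) = \frac{65088}{7}$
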